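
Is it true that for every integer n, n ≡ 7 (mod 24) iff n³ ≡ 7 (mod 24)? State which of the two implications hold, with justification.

Both directions hold.

Forward direction. Suppose n ≡ 7 (mod 24). Write n = 24j + 7. Then (24j + 7)³ = 13824j³ + 12096j² + 3528j + 343 = 24(576j³ + 504j² + 147j + 14) + 7, so n³ ≡ 7 (mod 24).

Converse. Suppose n³ ≡ 7 (mod 24). The only residue r in {0, …, 23} with r³ ≡ 7 (mod 24) is r = 7, so n ≡ 7 (mod 24).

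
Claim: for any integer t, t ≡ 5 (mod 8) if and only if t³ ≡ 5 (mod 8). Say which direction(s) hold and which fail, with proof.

Converse. Suppose t³ ≡ 5 (mod 8). The only residue r in {0, …, 7} with r³ ≡ 5 (mod 8) is r = 5, so t ≡ 5 (mod 8).

Forward direction. Suppose t ≡ 5 (mod 8). Write t = 8j + 5. Then (8j + 5)³ = 512j³ + 960j² + 600j + 125 = 8(64j³ + 120j² + 75j + 15) + 5, so t³ ≡ 5 (mod 8).

Both directions hold.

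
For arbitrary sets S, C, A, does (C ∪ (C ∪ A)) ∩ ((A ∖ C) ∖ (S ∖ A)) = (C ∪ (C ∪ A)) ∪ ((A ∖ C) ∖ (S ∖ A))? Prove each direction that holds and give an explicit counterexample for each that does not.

(⟹) Let x ∈ (C ∪ (C ∪ A)) ∩ ((A ∖ C) ∖ (S ∖ A)). Then either x ∈ A and x ∉ S, C; or x ∈ S ∩ A and x ∉ C. In each case x ∈ (C ∪ (C ∪ A)) ∪ ((A ∖ C) ∖ (S ∖ A)), so (C ∪ (C ∪ A)) ∩ ((A ∖ C) ∖ (S ∖ A)) ⊆ (C ∪ (C ∪ A)) ∪ ((A ∖ C) ∖ (S ∖ A)).

(⟸) This inclusion fails. Take S = ∅, C = {1}, A = ∅; then 1 ∈ (C ∪ (C ∪ A)) ∪ ((A ∖ C) ∖ (S ∖ A)) but 1 ∉ (C ∪ (C ∪ A)) ∩ ((A ∖ C) ∖ (S ∖ A)).

(⊆) holds; (⊇) fails.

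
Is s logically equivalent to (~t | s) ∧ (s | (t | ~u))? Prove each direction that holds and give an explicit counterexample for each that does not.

(←) This fails. Under t = F, s = F, u = F, the left side is false but the right side is true.

(→) Assume the antecedent. If t is true, the antecedent forces (t = T, s = T, u = F) or (t = T, s = T, u = T), and (~t | s) ∧ (s | (t | ~u)) holds there. If t is false, the antecedent forces (t = F, s = T, u = F) or (t = F, s = T, u = T), and (~t | s) ∧ (s | (t | ~u)) holds there. Either way (~t | s) ∧ (s | (t | ~u)) holds.

The forward direction holds; the converse fails.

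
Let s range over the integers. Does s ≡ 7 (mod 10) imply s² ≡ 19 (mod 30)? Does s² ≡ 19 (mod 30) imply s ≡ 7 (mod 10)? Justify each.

(⇒) fails and (⇐) fails.

(⟹) This fails: take s = 27. Then 27 ≡ 7 (mod 10), but 27² = 729 ≡ 9 (mod 30), not 19.

(⟸) This fails: take s = 13. Then 13² = 169 ≡ 19 (mod 30), yet 13 ≡ 3 (mod 10), not 7.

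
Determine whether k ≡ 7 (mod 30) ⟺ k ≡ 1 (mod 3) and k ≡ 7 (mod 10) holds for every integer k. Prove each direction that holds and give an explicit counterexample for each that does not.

Forward direction. Suppose k ≡ 7 (mod 30); write k = 30j + 7. Since 3 ∣ 30, reducing mod 3 gives k ≡ 7 ≡ 1 (mod 3); since 10 ∣ 30, reducing mod 10 gives k ≡ 7 (mod 10).

Converse. If k ≡ 1 (mod 3) and k ≡ 7 (mod 10), then by the Chinese remainder theorem k ≡ 7 (mod 30). This is exactly k ≡ 7 (mod 30).

Both implications hold.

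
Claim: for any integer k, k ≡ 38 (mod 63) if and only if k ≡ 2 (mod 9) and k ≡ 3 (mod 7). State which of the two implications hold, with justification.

Forward direction. Suppose k ≡ 38 (mod 63); write k = 63j + 38. Since 9 ∣ 63, reducing mod 9 gives k ≡ 38 ≡ 2 (mod 9); since 7 ∣ 63, reducing mod 7 gives k ≡ 38 ≡ 3 (mod 7).

Converse. If k ≡ 2 (mod 9) and k ≡ 3 (mod 7), then by the Chinese remainder theorem k ≡ 38 (mod 63). This is exactly k ≡ 38 (mod 63).

Equivalent; both directions hold.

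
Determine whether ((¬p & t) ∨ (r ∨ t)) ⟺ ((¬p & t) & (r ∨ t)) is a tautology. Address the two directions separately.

[⇒] This fails. Under p = F, r = T, t = F, the left side is true but the right side is false.

[⇐] Assume the antecedent. If p is true, the antecedent cannot hold. If p is false, the antecedent forces (p = F, r = F, t = T) or (p = F, r = T, t = T), and (¬p & t) ∨ (r ∨ t) holds there. Either way (¬p & t) ∨ (r ∨ t) holds.

Not equivalent: only (⇐) holds.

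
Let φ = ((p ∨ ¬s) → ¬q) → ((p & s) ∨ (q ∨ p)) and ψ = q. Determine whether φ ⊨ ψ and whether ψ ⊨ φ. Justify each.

Only the reverse direction holds.

(⇒) This fails. Under s = F, q = F, p = T, the left side is true but the right side is false.

(⇐) Assume the antecedent. If s is true, the antecedent forces (s = T, q = T, p = F) or (s = T, q = T, p = T), and the consequent holds there. If s is false, the antecedent forces (s = F, q = T, p = F) or (s = F, q = T, p = T), and the consequent holds there. Either way the consequent holds.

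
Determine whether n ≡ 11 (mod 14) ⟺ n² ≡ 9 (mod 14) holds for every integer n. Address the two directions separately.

[⇒] Suppose n ≡ 11 (mod 14). Write n = 14j + 11. Then (14j + 11)² = 196j² + 308j + 121 = 14(14j² + 22j + 8) + 9, so n² ≡ 9 (mod 14).

[⇐] This fails: take n = 3. Then 3² = 9 ≡ 9 (mod 14), yet 3 ≡ 3 (mod 14), not 11.

(⇒) holds; (⇐) fails.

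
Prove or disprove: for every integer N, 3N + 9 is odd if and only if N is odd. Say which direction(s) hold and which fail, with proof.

(⇒) This fails: N = 4 gives 3N + 9 = 21, which is odd, but 4 is even, not odd.

(⇐) This also fails: N = 3 is odd, but 3N + 9 = 18 is even, not odd.

(⇒) fails and (⇐) fails.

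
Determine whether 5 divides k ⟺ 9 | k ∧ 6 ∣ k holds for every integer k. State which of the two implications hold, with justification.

(⇒) fails and (⇐) fails.

(→) This fails: take k = 5. Certainly 5 ∣ 5, but 9 ∤ 5.

(←) This fails: take k = 18. Both 9 ∣ 18 and 6 ∣ 18, yet 18 is not a multiple of 5 (since 18 = 3·5 + 3), so 5 ∤ 18.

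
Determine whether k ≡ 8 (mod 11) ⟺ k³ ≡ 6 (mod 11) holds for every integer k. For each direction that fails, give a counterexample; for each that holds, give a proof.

[⇒] Suppose k ≡ 8 (mod 11). Write k = 11j + 8. Then (11j + 8)³ = 1331j³ + 2904j² + 2112j + 512 = 11(121j³ + 264j² + 192j + 46) + 6, so k³ ≡ 6 (mod 11).

[⇐] For the converse, argue contrapositively. If k ≢ 8 (mod 11), then k is congruent to one of 0, 1, 2, 3, 4, 5, 6, 7, 9, 10 modulo 11, and these give k³ ≡ 0, 1, 8, 5, 9, 4, 7, 2, 3, 10 respectively — never 6.

The biconditional holds.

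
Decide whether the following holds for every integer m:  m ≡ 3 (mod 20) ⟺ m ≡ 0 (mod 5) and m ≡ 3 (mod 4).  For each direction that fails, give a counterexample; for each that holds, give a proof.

Forward direction. This fails: m = 3 gives 3 ≡ 3 (mod 20) but 3 ≡ 3 (mod 5), so the conjunction on the right does not hold.

Converse. This fails: m = 15 satisfies both congruences on the right (15 ≡ 0 mod 5 and 15 ≡ 3 mod 4) yet 15 ≡ 15 (mod 20), not 3.

Neither implication holds.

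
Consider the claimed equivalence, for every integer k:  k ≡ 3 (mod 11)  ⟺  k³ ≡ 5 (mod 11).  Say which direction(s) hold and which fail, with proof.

Converse. Suppose k³ ≡ 5 (mod 11). The only residue r in {0, …, 10} with r³ ≡ 5 (mod 11) is r = 3, so k ≡ 3 (mod 11).

Forward direction. Suppose k ≡ 3 (mod 11). Write k = 11j + 3. Then (11j + 3)³ = 1331j³ + 1089j² + 297j + 27 = 11(121j³ + 99j² + 27j + 2) + 5, so k³ ≡ 5 (mod 11).

Equivalent; both directions hold.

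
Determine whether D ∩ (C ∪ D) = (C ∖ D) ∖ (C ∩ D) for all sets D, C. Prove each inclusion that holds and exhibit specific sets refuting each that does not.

(⊆) fails and (⊇) fails.

(⟹) This inclusion fails. Take D = {1}, C = ∅; then 1 ∈ D ∩ (C ∪ D) but 1 ∉ (C ∖ D) ∖ (C ∩ D).

(⟸) This inclusion fails. Take D = ∅, C = {1}; then 1 ∈ (C ∖ D) ∖ (C ∩ D) but 1 ∉ D ∩ (C ∪ D).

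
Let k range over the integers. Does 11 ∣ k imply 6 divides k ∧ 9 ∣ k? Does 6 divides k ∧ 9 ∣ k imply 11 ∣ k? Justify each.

(⟹) This fails: take k = 11. Certainly 11 ∣ 11, but 6 ∤ 11.

(⟸) This fails: take k = 18. Both 6 ∣ 18 and 9 ∣ 18, yet 18 is not a multiple of 11 (since 18 = 1·11 + 7), so 11 ∤ 18.

Neither direction holds.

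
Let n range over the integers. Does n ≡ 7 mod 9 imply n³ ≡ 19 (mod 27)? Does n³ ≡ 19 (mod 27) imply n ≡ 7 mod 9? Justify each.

Both implications hold.

Forward direction. Suppose n ≡ 7 (mod 9). Working modulo 27, n ∈ {7, 16, 25}; for each such r, r³ ≡ 19 (mod 27).

Converse. The residues r modulo 27 with r³ ≡ 19 (mod 27) are exactly {7, 16, 25}, and each is ≡ 7 (mod 9).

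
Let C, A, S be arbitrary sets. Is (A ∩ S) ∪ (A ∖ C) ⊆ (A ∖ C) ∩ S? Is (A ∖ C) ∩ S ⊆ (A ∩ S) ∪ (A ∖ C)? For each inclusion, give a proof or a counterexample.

(⟸) Let x ∈ (A ∖ C) ∩ S. Then x ∈ A ∩ S and x ∉ C, from which x ∈ (A ∩ S) ∪ (A ∖ C).

(⟹) This inclusion fails. Take C = ∅, A = {1}, S = ∅; then 1 ∈ (A ∩ S) ∪ (A ∖ C) but 1 ∉ (A ∖ C) ∩ S.

Only the reverse inclusion holds.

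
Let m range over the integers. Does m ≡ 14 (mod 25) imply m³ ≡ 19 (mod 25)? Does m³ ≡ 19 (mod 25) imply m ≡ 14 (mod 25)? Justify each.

(⇐) Suppose m³ ≡ 19 (mod 25). The only residue r in {0, …, 24} with r³ ≡ 19 (mod 25) is r = 14, so m ≡ 14 (mod 25).

(⇒) Suppose m ≡ 14 (mod 25). Write m = 25j + 14. Then (25j + 14)³ = 15625j³ + 26250j² + 14700j + 2744 = 25(625j³ + 1050j² + 588j + 109) + 19, so m³ ≡ 19 (mod 25).

Both directions hold; the statement is true.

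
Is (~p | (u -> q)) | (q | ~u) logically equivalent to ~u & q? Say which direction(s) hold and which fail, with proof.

The forward direction fails; the converse holds.

[⇒] This fails. Under u = F, p = F, q = F, the left side is true but the right side is false.

[⇐] Assume the antecedent. If u is true, the antecedent cannot hold. If u is false, (~p | (u -> q)) | (q | ~u) reduces to true regardless of the other variables. Either way (~p | (u -> q)) | (q | ~u) holds.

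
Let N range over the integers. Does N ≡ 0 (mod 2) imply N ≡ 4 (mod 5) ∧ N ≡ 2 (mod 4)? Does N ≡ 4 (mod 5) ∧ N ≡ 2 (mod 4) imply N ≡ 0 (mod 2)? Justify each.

The forward direction fails; the converse holds.

(→) This fails: N = 0 gives 0 ≡ 0 (mod 2) but 0 ≡ 0 (mod 5), so the conjunction on the right does not hold.

(←) Conversely, if N ≡ 4 (mod 5) and N ≡ 2 (mod 4), then by the Chinese remainder theorem N ≡ 14 (mod 20). Since 14 ≡ 0 (mod 2) and 2 ∣ 20, we get N ≡ 0 (mod 2).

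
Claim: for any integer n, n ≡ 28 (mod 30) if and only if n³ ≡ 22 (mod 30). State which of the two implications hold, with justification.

[⇒] Suppose n ≡ 28 (mod 30). Write n = 30j + 28. Then (30j + 28)³ = 27000j³ + 75600j² + 70560j + 21952 = 30(900j³ + 2520j² + 2352j + 731) + 22, so n³ ≡ 22 (mod 30).

[⇐] Conversely, suppose n³ ≡ 22 (mod 30). The only residue r in {0, …, 29} with r³ ≡ 22 (mod 30) is r = 28, so n ≡ 28 (mod 30).

Equivalent; both directions hold.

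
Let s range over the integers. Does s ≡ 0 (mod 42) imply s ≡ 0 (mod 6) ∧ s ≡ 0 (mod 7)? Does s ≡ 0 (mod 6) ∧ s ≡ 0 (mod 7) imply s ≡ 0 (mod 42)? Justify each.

Both directions hold.

(⟹) Suppose s ≡ 0 (mod 42); write s = 42j + 0. Since 6 ∣ 42, reducing mod 6 gives s ≡ 0 (mod 6); since 7 ∣ 42, reducing mod 7 gives s ≡ 0 (mod 7).

(⟸) Conversely, if s ≡ 0 (mod 6) and s ≡ 0 (mod 7), then by the Chinese remainder theorem s ≡ 0 (mod 42). This is exactly s ≡ 0 (mod 42).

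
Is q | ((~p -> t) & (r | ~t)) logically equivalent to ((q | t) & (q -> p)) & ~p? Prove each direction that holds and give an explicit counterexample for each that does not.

[⇒] This fails. Under t = F, q = T, r = F, p = F, the left side is true but the right side is false.

[⇐] This fails. Under t = T, q = F, r = F, p = F, the left side is false but the right side is true.

Both directions fail.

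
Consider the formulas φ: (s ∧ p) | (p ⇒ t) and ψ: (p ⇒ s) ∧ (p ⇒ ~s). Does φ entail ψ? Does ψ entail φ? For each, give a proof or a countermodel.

Only the reverse direction holds.

Forward direction. This fails. Under t = T, s = F, p = T, the left side is true but the right side is false.

Converse. Assume the antecedent. If t is true, (s ∧ p) | (p ⇒ t) reduces to true regardless of the other variables. If t is false, the antecedent forces (t = F, s = F, p = F) or (t = F, s = T, p = F), and (s ∧ p) | (p ⇒ t) holds there. Either way (s ∧ p) | (p ⇒ t) holds.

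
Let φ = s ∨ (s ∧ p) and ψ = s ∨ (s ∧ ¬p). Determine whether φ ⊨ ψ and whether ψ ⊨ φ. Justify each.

Forward direction. Assume the antecedent. If s is true, s ∨ (s ∧ ¬p) reduces to true regardless of the other variables. If s is false, the antecedent cannot hold. Either way s ∨ (s ∧ ¬p) holds.

Converse. Assume the antecedent. If s is true, s ∨ (s ∧ p) reduces to true regardless of the other variables. If s is false, the antecedent cannot hold. Either way s ∨ (s ∧ p) holds.

Equivalent; both directions hold.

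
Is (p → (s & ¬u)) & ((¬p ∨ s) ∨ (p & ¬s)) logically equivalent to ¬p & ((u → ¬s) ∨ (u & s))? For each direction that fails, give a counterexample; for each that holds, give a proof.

Only the converse holds.

(→) This fails. Under s = T, u = F, p = T, the left side is true but the right side is false.

(←) Assume the antecedent. If s is true, the antecedent forces (s = T, u = F, p = F) or (s = T, u = T, p = F), and the consequent holds there. If s is false, the antecedent forces (s = F, u = F, p = F) or (s = F, u = T, p = F), and the consequent holds there. Either way the consequent holds.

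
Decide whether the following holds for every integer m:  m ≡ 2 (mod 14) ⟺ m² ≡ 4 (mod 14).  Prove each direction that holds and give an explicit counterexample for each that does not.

The forward direction holds; the converse fails.

(⟹) Suppose m ≡ 2 (mod 14). Write m = 14j + 2. Then (14j + 2)² = 196j² + 56j + 4 = 14(14j² + 4j) + 4, so m² ≡ 4 (mod 14).

(⟸) This fails: take m = 12. Then 12² = 144 ≡ 4 (mod 14), yet 12 ≡ 12 (mod 14), not 2.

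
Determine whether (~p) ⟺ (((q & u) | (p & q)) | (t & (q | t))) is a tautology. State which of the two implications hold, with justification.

(⇒) fails and (⇐) fails.

(⟹) This fails. Under q = F, u = F, p = F, t = F, the left side is true but the right side is false.

(⟸) This fails. Under q = T, u = F, p = T, t = F, the left side is false but the right side is true.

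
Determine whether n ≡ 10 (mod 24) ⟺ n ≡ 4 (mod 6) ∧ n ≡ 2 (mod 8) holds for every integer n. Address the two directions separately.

(⟹) Suppose n ≡ 10 (mod 24); write n = 24j + 10. Since 6 ∣ 24, reducing mod 6 gives n ≡ 10 ≡ 4 (mod 6); since 8 ∣ 24, reducing mod 8 gives n ≡ 10 ≡ 2 (mod 8).

(⟸) Conversely, if n ≡ 4 (mod 6) and n ≡ 2 (mod 8), then by the Chinese remainder theorem n ≡ 10 (mod 24). This is exactly n ≡ 10 (mod 24).

Both directions hold.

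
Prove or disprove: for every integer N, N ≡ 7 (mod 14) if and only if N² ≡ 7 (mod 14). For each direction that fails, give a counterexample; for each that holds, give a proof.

Forward direction. Suppose N ≡ 7 (mod 14). Write N = 14j + 7. Then (14j + 7)² = 196j² + 196j + 49 = 14(14j² + 14j + 3) + 7, so N² ≡ 7 (mod 14).

Converse. Suppose N² ≡ 7 (mod 14). The only residue r in {0, …, 13} with r² ≡ 7 (mod 14) is r = 7, so N ≡ 7 (mod 14).

Both directions hold; the statement is true.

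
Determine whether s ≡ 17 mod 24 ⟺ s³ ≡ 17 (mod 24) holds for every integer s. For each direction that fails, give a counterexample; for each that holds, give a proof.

Both directions hold.

(→) Suppose s ≡ 17 mod 24. Write s = 24j + 17. Then (24j + 17)³ = 13824j³ + 29376j² + 20808j + 4913 = 24(576j³ + 1224j² + 867j + 204) + 17, so s³ ≡ 17 (mod 24).

(←) Conversely, suppose s³ ≡ 17 (mod 24). The only residue r in {0, …, 23} with r³ ≡ 17 (mod 24) is r = 17, so s ≡ 17 (mod 24).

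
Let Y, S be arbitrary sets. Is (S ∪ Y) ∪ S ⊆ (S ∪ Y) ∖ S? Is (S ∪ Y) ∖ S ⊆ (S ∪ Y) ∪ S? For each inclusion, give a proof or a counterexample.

Only the reverse inclusion holds.

(⊆) This inclusion fails. Take Y = ∅, S = {1}; then 1 ∈ (S ∪ Y) ∪ S but 1 ∉ (S ∪ Y) ∖ S.

(⊇) Let x ∈ (S ∪ Y) ∖ S. Then x ∈ Y and x ∉ S, from which x ∈ (S ∪ Y) ∪ S.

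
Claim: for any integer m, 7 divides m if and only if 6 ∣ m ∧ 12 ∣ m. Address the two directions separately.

(⟹) This fails: take m = 7. Certainly 7 ∣ 7, but 6 ∤ 7.

(⟸) This fails: take m = 12. Both 6 ∣ 12 and 12 ∣ 12, yet 12 is not a multiple of 7 (since 12 = 1·7 + 5), so 7 ∤ 12.

Neither implication holds.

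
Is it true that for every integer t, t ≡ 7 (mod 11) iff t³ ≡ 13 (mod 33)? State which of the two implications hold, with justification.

The forward direction fails; the converse holds.

(⟹) This fails: take t = 18. Then 18 ≡ 7 (mod 11), but 18³ = 5832 ≡ 24 (mod 33), not 13.

(⟸) Conversely, the residues r modulo 33 with r³ ≡ 13 (mod 33) are exactly {7}, and each is ≡ 7 (mod 11).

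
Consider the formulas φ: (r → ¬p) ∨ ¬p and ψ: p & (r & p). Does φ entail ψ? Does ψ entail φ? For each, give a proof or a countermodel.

[⇒] This fails. Under p = F, r = F, the left side is true but the right side is false.

[⇐] This fails. Under p = T, r = T, the left side is false but the right side is true.

Both directions fail.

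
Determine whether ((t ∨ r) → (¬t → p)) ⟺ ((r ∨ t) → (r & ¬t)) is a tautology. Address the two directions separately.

Forward direction. This fails. Under r = F, t = T, p = F, the left side is true but the right side is false.

Converse. This fails. Under r = T, t = F, p = F, the left side is false but the right side is true.

Neither implication holds.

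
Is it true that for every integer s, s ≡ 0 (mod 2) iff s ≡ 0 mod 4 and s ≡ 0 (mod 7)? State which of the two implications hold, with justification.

Only the converse holds.

(←) If s ≡ 0 (mod 4) and s ≡ 0 (mod 7), then by the Chinese remainder theorem s ≡ 0 (mod 28). Since 0 ≡ 0 (mod 2) and 2 ∣ 28, we get s ≡ 0 (mod 2).

(→) This fails: s = 2 gives 2 ≡ 0 (mod 2) but 2 ≡ 2 (mod 4), so the conjunction on the right does not hold.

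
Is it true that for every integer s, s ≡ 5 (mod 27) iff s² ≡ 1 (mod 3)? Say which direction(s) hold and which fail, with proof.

Not equivalent: only (⇒) holds.

(⟹) Suppose s ≡ 5 (mod 27). Then s² ≡ 5² = 25 (mod 27), and since 3 ∣ 27, also s² ≡ 1 (mod 3).

(⟸) This fails: take s = 1. Then 1² = 1 ≡ 1 (mod 3), yet 1 ≡ 1 (mod 27), not 5.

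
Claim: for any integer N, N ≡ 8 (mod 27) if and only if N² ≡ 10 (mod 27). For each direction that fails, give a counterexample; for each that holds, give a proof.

Only the forward implication holds.

[⇒] Suppose N ≡ 8 (mod 27). Write N = 27j + 8. Then (27j + 8)² = 729j² + 432j + 64 = 27(27j² + 16j + 2) + 10, so N² ≡ 10 (mod 27).

[⇐] This fails: take N = 19. Then 19² = 361 ≡ 10 (mod 27), yet 19 ≡ 19 (mod 27), not 8.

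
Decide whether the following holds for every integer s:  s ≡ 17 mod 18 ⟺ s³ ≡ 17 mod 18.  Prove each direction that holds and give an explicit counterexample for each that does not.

(⇒) Suppose s ≡ 17 mod 18. Write s = 18j + 17. Then (18j + 17)³ = 5832j³ + 16524j² + 15606j + 4913 = 18(324j³ + 918j² + 867j + 272) + 17, so s³ ≡ 17 (mod 18).

(⇐) This fails: take s = 5. Then 5³ = 125 ≡ 17 (mod 18), yet 5 ≡ 5 (mod 18), not 17.

Not equivalent: only (⇒) holds.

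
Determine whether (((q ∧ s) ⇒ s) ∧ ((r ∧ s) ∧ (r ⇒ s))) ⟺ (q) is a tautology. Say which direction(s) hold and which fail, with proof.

(⇒) This fails. Under r = T, s = T, q = F, the left side is true but the right side is false.

(⇐) This fails. Under r = F, s = F, q = T, the left side is false but the right side is true.

Both directions fail.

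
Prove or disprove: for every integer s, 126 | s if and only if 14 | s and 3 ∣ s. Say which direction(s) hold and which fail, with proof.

(⇒) holds; (⇐) fails.

(⟸) This fails: take s = 42. Both 14 ∣ 42 and 3 ∣ 42, yet 42 is not a multiple of 126 (since 42 = 0·126 + 42), so 126 ∤ 42.

(⟹) If 126 ∣ s, write s = 126q. Since 126 = 9·14, s = 14·(9q), so 14 ∣ s; and since 126 = 42·3, s = 3·(42q), so 3 ∣ s.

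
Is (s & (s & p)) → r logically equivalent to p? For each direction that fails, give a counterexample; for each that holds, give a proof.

Both directions fail.

(⇒) This fails. Under p = F, s = F, r = F, the left side is true but the right side is false.

(⇐) This fails. Under p = T, s = T, r = F, the left side is false but the right side is true.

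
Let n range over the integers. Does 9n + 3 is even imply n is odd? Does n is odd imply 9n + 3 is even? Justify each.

The biconditional holds.

Forward direction. Suppose 9n + 3 is even. Since 9 is odd, 9n and n have the same parity, so 9n + 3 ≡ n + 3 (mod 2). As 3 is odd, 9n + 3 is even exactly when n is odd. Thus n is odd.

Converse. Suppose n is odd; write n = 2j + 1. Then 9n + 3 = 9·(2j + 1) + 3 = 2·9j + 12, which is even.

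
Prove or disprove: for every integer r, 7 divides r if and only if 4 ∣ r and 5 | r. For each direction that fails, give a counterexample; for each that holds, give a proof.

Neither implication holds.

(→) This fails: take r = 7. Certainly 7 ∣ 7, but 4 ∤ 7.

(←) This fails: take r = 20. Both 4 ∣ 20 and 5 ∣ 20, yet 20 is not a multiple of 7 (since 20 = 2·7 + 6), so 7 ∤ 20.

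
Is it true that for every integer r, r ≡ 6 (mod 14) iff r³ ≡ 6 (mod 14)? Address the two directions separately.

The forward direction holds; the converse fails.

(⇒) Suppose r ≡ 6 (mod 14). Write r = 14j + 6. Then (14j + 6)³ = 2744j³ + 3528j² + 1512j + 216 = 14(196j³ + 252j² + 108j + 15) + 6, so r³ ≡ 6 (mod 14).

(⇐) This fails: take r = 10. Then 10³ = 1000 ≡ 6 (mod 14), yet 10 ≡ 10 (mod 14), not 6.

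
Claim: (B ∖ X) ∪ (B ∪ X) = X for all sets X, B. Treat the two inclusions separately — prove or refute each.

(⟹) This inclusion fails. Take X = ∅, B = {1}; then 1 ∈ (B ∖ X) ∪ (B ∪ X) but 1 ∉ X.

(⟸) Let x ∈ X. Then either x ∈ X and x ∉ B; or x ∈ X ∩ B. In each case x ∈ (B ∖ X) ∪ (B ∪ X), so X ⊆ (B ∖ X) ∪ (B ∪ X).

(⊆) fails; (⊇) holds.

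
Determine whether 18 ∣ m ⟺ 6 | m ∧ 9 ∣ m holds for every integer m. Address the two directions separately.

(←) Suppose 6 ∣ m and 9 ∣ m. Any common multiple of 6 and 9 is a multiple of their lcm; here lcm(6, 9) = 6·9/gcd(6, 9) = 54/3 = 18, so 18 ∣ m.

(→) If 18 ∣ m, write m = 18q. Since 18 = 3·6, m = 6·(3q), so 6 ∣ m; and since 18 = 2·9, m = 9·(2q), so 9 ∣ m.

Both directions hold.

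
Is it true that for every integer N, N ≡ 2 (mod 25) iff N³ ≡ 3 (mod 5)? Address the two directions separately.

The forward direction holds; the converse fails.

(⟹) Suppose N ≡ 2 (mod 25). Then N³ ≡ 2³ = 8 (mod 25), and since 5 ∣ 25, also N³ ≡ 3 (mod 5).

(⟸) This fails: take N = 7. Then 7³ = 343 ≡ 3 (mod 5), yet 7 ≡ 7 (mod 25), not 2.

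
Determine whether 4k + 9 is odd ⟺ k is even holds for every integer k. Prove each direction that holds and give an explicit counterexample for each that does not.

[⇒] This fails: take k = 3. Then 4k + 9 = 21, which is odd, yet k = 3 is odd, not even.

[⇐] Suppose k is even. Since 4 is even, 4k is even for every k, so 4k + 9 has the same parity as 9, which is odd. Hence 4k + 9 is odd.

Not equivalent: only (⇐) holds.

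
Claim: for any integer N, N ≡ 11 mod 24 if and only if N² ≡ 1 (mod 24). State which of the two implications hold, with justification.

Forward direction. Suppose N ≡ 11 mod 24. Write N = 24j + 11. Then (24j + 11)² = 576j² + 528j + 121 = 24(24j² + 22j + 5) + 1, so N² ≡ 1 (mod 24).

Converse. This fails: take N = 1. Then 1² = 1 ≡ 1 (mod 24), yet 1 ≡ 1 (mod 24), not 11.

Not equivalent: only (⇒) holds.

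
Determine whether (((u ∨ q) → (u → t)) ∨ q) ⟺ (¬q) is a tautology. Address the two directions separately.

Both directions fail.

Forward direction. This fails. Under t = F, u = F, q = T, the left side is true but the right side is false.

Converse. This fails. Under t = F, u = T, q = F, the left side is false but the right side is true.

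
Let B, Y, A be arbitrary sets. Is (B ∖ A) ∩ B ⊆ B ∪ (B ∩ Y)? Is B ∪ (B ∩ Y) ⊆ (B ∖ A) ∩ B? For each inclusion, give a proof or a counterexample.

The sets are not equal: only the forward inclusion holds.

(⟹) Let x ∈ (B ∖ A) ∩ B. Then either x ∈ B and x ∉ Y, A; or x ∈ B ∩ Y and x ∉ A. In each case x ∈ B ∪ (B ∩ Y), so (B ∖ A) ∩ B ⊆ B ∪ (B ∩ Y).

(⟸) This inclusion fails. Take B = {1}, Y = ∅, A = {1}; then 1 ∈ B ∪ (B ∩ Y) but 1 ∉ (B ∖ A) ∩ B.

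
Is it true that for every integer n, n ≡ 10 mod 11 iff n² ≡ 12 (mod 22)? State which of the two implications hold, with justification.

Forward direction. This fails: take n = 21. Then 21 ≡ 10 (mod 11), but 21² = 441 ≡ 1 (mod 22), not 12.

Converse. This fails: take n = 12. Then 12² = 144 ≡ 12 (mod 22), yet 12 ≡ 1 (mod 11), not 10.

(⇒) fails and (⇐) fails.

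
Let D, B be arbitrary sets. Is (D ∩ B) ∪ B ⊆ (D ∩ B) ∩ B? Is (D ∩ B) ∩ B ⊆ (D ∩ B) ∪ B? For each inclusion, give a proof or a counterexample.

Only the reverse inclusion holds.

Forward inclusion. This inclusion fails. Take D = ∅, B = {1}; then 1 ∈ (D ∩ B) ∪ B but 1 ∉ (D ∩ B) ∩ B.

Reverse inclusion. Let x ∈ (D ∩ B) ∩ B. Then x ∈ D ∩ B, from which x ∈ (D ∩ B) ∪ B.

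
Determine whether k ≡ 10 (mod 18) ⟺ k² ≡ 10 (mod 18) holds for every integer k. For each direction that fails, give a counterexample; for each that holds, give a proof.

(→) Suppose k ≡ 10 (mod 18). Write k = 18j + 10. Then (18j + 10)² = 324j² + 360j + 100 = 18(18j² + 20j + 5) + 10, so k² ≡ 10 (mod 18).

(←) This fails: take k = 8. Then 8² = 64 ≡ 10 (mod 18), yet 8 ≡ 8 (mod 18), not 10.

Only the forward implication holds.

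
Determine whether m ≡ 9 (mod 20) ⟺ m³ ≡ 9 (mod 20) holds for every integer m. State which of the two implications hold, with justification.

Forward direction. Suppose m ≡ 9 (mod 20). Write m = 20j + 9. Then (20j + 9)³ = 8000j³ + 10800j² + 4860j + 729 = 20(400j³ + 540j² + 243j + 36) + 9, so m³ ≡ 9 (mod 20).

Converse. Suppose m³ ≡ 9 (mod 20). The only residue r in {0, …, 19} with r³ ≡ 9 (mod 20) is r = 9, so m ≡ 9 (mod 20).

The biconditional holds.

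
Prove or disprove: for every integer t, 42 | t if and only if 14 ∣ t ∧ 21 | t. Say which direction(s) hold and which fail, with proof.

The biconditional holds.

(→) If 42 ∣ t, write t = 42q. Since 42 = 3·14, t = 14·(3q), so 14 ∣ t; and since 42 = 2·21, t = 21·(2q), so 21 ∣ t.

(←) Suppose 14 ∣ t and 21 ∣ t. Any common multiple of 14 and 21 is a multiple of their lcm; here lcm(14, 21) = 14·21/gcd(14, 21) = 294/7 = 42, so 42 ∣ t.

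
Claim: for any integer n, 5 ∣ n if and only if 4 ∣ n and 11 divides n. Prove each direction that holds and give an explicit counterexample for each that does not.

(⇒) fails and (⇐) fails.

(⟹) This fails: take n = 5. Certainly 5 ∣ 5, but 4 ∤ 5.

(⟸) This fails: take n = 44. Both 4 ∣ 44 and 11 ∣ 44, yet 44 is not a multiple of 5 (since 44 = 8·5 + 4), so 5 ∤ 44.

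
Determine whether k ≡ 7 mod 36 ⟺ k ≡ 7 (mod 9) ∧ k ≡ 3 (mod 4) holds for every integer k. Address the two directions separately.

(⟹) Suppose k ≡ 7 (mod 36); write k = 36j + 7. Since 9 ∣ 36, reducing mod 9 gives k ≡ 7 (mod 9); since 4 ∣ 36, reducing mod 4 gives k ≡ 7 ≡ 3 (mod 4).

(⟸) Conversely, if k ≡ 7 (mod 9) and k ≡ 3 (mod 4), then by the Chinese remainder theorem k ≡ 7 (mod 36). This is exactly k ≡ 7 (mod 36).

Both implications hold.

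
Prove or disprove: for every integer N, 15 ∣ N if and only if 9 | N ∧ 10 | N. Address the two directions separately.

Only the converse holds.

(⟹) This fails: take N = 15. Certainly 15 ∣ 15, but 9 ∤ 15.

(⟸) Suppose 9 ∣ N and 10 ∣ N. Any common multiple of 9 and 10 is a multiple of their lcm; here gcd(9, 10) = 1, so lcm(9, 10) = 9·10 = 90, so 90 ∣ N. Since 15 ∣ 90, it follows that 15 ∣ N.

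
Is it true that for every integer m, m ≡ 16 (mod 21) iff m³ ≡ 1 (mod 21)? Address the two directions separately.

(⟸) This fails: take m = 1. Then 1³ = 1 ≡ 1 (mod 21), yet 1 ≡ 1 (mod 21), not 16.

(⟹) Suppose m ≡ 16 (mod 21). Write m = 21j + 16. Then (21j + 16)³ = 9261j³ + 21168j² + 16128j + 4096 = 21(441j³ + 1008j² + 768j + 195) + 1, so m³ ≡ 1 (mod 21).

The forward direction holds; the converse fails.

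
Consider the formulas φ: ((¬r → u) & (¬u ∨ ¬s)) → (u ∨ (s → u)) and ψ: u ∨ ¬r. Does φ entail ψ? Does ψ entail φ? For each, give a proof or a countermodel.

(⇒) This fails. Under u = F, r = T, s = F, the left side is true but the right side is false.

(⇐) Assume the antecedent. If u is true, the consequent reduces to true regardless of the other variables. If u is false, the antecedent forces (u = F, r = F, s = F) or (u = F, r = F, s = T), and the consequent holds there. Either way the consequent holds.

Only the reverse direction holds.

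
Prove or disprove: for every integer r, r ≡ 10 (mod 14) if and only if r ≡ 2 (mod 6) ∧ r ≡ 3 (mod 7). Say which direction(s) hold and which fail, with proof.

(⟹) This fails: r = 24 gives 24 ≡ 10 (mod 14) but 24 ≡ 0 (mod 6), so the conjunction on the right does not hold.

(⟸) Conversely, if r ≡ 2 (mod 6) and r ≡ 3 (mod 7), then by the Chinese remainder theorem r ≡ 38 (mod 42). Since 38 ≡ 10 (mod 14) and 14 ∣ 42, we get r ≡ 10 (mod 14).

(⇒) fails; (⇐) holds.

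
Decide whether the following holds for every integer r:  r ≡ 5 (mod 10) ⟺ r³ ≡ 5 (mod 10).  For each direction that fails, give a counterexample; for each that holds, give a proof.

Forward direction. Suppose r ≡ 5 (mod 10). Write r = 10j + 5. Then (10j + 5)³ = 1000j³ + 1500j² + 750j + 125 = 10(100j³ + 150j² + 75j + 12) + 5, so r³ ≡ 5 (mod 10).

Converse. For the converse, argue contrapositively. If r ≢ 5 (mod 10), then r is congruent to one of 0, 1, 2, 3, 4, 6, 7, 8, 9 modulo 10, and these give r³ ≡ 0, 1, 8, 7, 4, 6, 3, 2, 9 respectively — never 5.

Both directions hold.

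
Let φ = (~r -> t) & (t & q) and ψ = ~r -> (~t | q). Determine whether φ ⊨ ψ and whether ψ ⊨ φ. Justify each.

(⇒) holds; (⇐) fails.

(⟹) Assume the antecedent. If q is true, ~r -> (~t | q) reduces to true regardless of the other variables. If q is false, the antecedent cannot hold. Either way ~r -> (~t | q) holds.

(⟸) This fails. Under q = F, t = F, r = F, the left side is false but the right side is true.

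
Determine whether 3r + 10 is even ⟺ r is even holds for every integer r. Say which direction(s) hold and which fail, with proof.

Both implications hold.

Forward direction. Suppose 3r + 10 is even. Since 3 is odd, 3r and r have the same parity, so 3r + 10 ≡ r + 10 (mod 2). As 10 is even, 3r + 10 is even exactly when r is even. Thus r is even.

Converse. Suppose r is even; write r = 2j. Then 3r + 10 = 3·(2j) + 10 = 2·3j + 10, which is even.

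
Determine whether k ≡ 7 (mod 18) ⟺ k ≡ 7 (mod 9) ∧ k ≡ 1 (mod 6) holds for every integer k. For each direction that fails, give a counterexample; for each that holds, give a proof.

Both directions hold.

(←) If k ≡ 7 (mod 9) and k ≡ 1 (mod 6), then by the Chinese remainder theorem k ≡ 7 (mod 18). This is exactly k ≡ 7 (mod 18).

(→) Suppose k ≡ 7 (mod 18); write k = 18j + 7. Since 9 ∣ 18, reducing mod 9 gives k ≡ 7 (mod 9); since 6 ∣ 18, reducing mod 6 gives k ≡ 7 ≡ 1 (mod 6).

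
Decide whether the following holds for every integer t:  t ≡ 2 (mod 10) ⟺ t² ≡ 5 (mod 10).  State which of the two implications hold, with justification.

Neither implication holds.

[⇒] This fails: take t = 2. Then 2 ≡ 2 (mod 10), but 2² = 4 ≡ 4 (mod 10), not 5.

[⇐] This fails: take t = 5. Then 5² = 25 ≡ 5 (mod 10), yet 5 ≡ 5 (mod 10), not 2.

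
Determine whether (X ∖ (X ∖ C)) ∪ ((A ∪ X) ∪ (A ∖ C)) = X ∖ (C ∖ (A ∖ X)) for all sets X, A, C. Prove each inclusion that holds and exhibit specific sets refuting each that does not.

(⟹) This inclusion fails. Take X = ∅, A = {1}, C = ∅; then 1 ∈ (X ∖ (X ∖ C)) ∪ ((A ∪ X) ∪ (A ∖ C)) but 1 ∉ X ∖ (C ∖ (A ∖ X)).

(⟸) Let x ∈ X ∖ (C ∖ (A ∖ X)). Then either x ∈ X and x ∉ A, C; or x ∈ X ∩ A and x ∉ C. In each case x ∈ (X ∖ (X ∖ C)) ∪ ((A ∪ X) ∪ (A ∖ C)), so X ∖ (C ∖ (A ∖ X)) ⊆ (X ∖ (X ∖ C)) ∪ ((A ∪ X) ∪ (A ∖ C)).

The sets are not equal: only the reverse inclusion holds.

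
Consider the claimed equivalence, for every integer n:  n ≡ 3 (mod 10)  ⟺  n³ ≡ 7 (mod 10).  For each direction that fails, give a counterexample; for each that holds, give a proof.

Both directions hold; the statement is true.

Forward direction. Suppose n ≡ 3 (mod 10). Write n = 10j + 3. Then (10j + 3)³ = 1000j³ + 900j² + 270j + 27 = 10(100j³ + 90j² + 27j + 2) + 7, so n³ ≡ 7 (mod 10).

Converse. For the converse, argue contrapositively. If n ≢ 3 (mod 10), then n is congruent to one of 0, 1, 2, 4, 5, 6, 7, 8, 9 modulo 10, and these give n³ ≡ 0, 1, 8, 4, 5, 6, 3, 2, 9 respectively — never 7.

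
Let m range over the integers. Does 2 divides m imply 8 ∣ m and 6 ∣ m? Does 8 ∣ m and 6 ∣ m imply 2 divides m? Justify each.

(→) This fails: take m = 2. Certainly 2 ∣ 2, but 8 ∤ 2.

(←) Suppose 8 ∣ m and 6 ∣ m. Any common multiple of 8 and 6 is a multiple of their lcm; here lcm(8, 6) = 8·6/gcd(8, 6) = 48/2 = 24, so 24 ∣ m. Since 2 ∣ 24, it follows that 2 ∣ m.

Only the converse holds.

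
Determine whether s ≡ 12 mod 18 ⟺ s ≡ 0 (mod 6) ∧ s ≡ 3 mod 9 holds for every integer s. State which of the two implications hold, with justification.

(←) If s ≡ 0 (mod 6) and s ≡ 3 (mod 9), then by the Chinese remainder theorem s ≡ 12 (mod 18). This is exactly s ≡ 12 (mod 18).

(→) Suppose s ≡ 12 (mod 18); write s = 18j + 12. Since 6 ∣ 18, reducing mod 6 gives s ≡ 12 ≡ 0 (mod 6); since 9 ∣ 18, reducing mod 9 gives s ≡ 12 ≡ 3 (mod 9).

Equivalent; both directions hold.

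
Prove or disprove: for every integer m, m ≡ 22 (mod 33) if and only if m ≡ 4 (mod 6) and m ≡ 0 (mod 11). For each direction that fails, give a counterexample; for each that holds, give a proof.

(⇒) This fails: m = 55 gives 55 ≡ 22 (mod 33) but 55 ≡ 1 (mod 6), so the conjunction on the right does not hold.

(⇐) Conversely, if m ≡ 4 (mod 6) and m ≡ 0 (mod 11), then by the Chinese remainder theorem m ≡ 22 (mod 66). Since 22 ≡ 22 (mod 33) and 33 ∣ 66, we get m ≡ 22 (mod 33).

Only the converse holds.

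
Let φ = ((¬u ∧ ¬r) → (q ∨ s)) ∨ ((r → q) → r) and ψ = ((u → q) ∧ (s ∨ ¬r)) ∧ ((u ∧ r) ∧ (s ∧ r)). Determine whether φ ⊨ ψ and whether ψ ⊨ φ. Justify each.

(→) This fails. Under u = T, q = F, s = F, r = F, the left side is true but the right side is false.

(←) Assume the antecedent. If u is true, the consequent reduces to true regardless of the other variables. If u is false, the antecedent cannot hold. Either way the consequent holds.

Only the converse holds.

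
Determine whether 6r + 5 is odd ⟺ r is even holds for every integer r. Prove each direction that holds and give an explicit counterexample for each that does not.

Not equivalent: only (⇐) holds.

[⇐] Suppose r is even. Since 6 is even, 6r is even for every r, so 6r + 5 has the same parity as 5, which is odd. Hence 6r + 5 is odd.

[⇒] This fails: take r = 5. Then 6r + 5 = 35, which is odd, yet r = 5 is odd, not even.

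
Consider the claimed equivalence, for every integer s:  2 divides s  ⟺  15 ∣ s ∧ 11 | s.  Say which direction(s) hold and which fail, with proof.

Neither direction holds.

[⇒] This fails: take s = 2. Certainly 2 ∣ 2, but 15 ∤ 2.

[⇐] This fails: take s = 165. Both 15 ∣ 165 and 11 ∣ 165, yet 165 is not a multiple of 2 (since 165 = 82·2 + 1), so 2 ∤ 165.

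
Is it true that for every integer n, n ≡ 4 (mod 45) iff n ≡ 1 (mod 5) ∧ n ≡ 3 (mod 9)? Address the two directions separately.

Neither implication holds.

(→) This fails: n = 4 gives 4 ≡ 4 (mod 45) but 4 ≡ 4 (mod 5), so the conjunction on the right does not hold.

(←) This fails: n = 21 satisfies both congruences on the right (21 ≡ 1 mod 5 and 21 ≡ 3 mod 9) yet 21 ≡ 21 (mod 45), not 4.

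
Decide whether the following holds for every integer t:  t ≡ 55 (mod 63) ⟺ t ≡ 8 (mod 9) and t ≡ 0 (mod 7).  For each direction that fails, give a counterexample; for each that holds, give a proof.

Neither direction holds.

(⟹) This fails: t = 55 gives 55 ≡ 55 (mod 63) but 55 ≡ 1 (mod 9), so the conjunction on the right does not hold.

(⟸) This fails: t = 35 satisfies both congruences on the right (35 ≡ 8 mod 9 and 35 ≡ 0 mod 7) yet 35 ≡ 35 (mod 63), not 55.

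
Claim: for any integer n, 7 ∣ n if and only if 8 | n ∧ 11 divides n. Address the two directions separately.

(⇒) fails and (⇐) fails.

(⇒) This fails: take n = 7. Certainly 7 ∣ 7, but 8 ∤ 7.

(⇐) This fails: take n = 88. Both 8 ∣ 88 and 11 ∣ 88, yet 88 is not a multiple of 7 (since 88 = 12·7 + 4), so 7 ∤ 88.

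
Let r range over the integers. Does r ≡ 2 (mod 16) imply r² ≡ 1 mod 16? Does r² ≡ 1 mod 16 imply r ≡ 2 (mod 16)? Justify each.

(⇒) This fails: take r = 2. Then 2 ≡ 2 (mod 16), but 2² = 4 ≡ 4 (mod 16), not 1.

(⇐) This fails: take r = 1. Then 1² = 1 ≡ 1 (mod 16), yet 1 ≡ 1 (mod 16), not 2.

Neither implication holds.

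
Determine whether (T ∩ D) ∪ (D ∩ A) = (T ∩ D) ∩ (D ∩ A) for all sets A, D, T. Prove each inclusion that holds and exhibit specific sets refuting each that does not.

Only the reverse inclusion holds.

Forward inclusion. This inclusion fails. Take A = {1}, D = {1}, T = ∅; then 1 ∈ (T ∩ D) ∪ (D ∩ A) but 1 ∉ (T ∩ D) ∩ (D ∩ A).

Reverse inclusion. Let x ∈ (T ∩ D) ∩ (D ∩ A). Then x ∈ A ∩ D ∩ T, from which x ∈ (T ∩ D) ∪ (D ∩ A).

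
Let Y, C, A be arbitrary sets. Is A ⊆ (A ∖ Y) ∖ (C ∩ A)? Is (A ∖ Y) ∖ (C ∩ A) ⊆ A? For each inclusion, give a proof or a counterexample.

(⊇) Let x ∈ (A ∖ Y) ∖ (C ∩ A). Then x ∈ A and x ∉ Y, C, from which x ∈ A.

(⊆) This inclusion fails. Take Y = {1}, C = ∅, A = {1}; then 1 ∈ A but 1 ∉ (A ∖ Y) ∖ (C ∩ A).

(⊆) fails; (⊇) holds.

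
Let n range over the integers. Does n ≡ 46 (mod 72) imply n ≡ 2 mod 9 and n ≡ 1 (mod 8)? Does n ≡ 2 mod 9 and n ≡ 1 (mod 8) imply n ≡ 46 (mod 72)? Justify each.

Neither direction holds.

(⇒) This fails: n = 46 gives 46 ≡ 46 (mod 72) but 46 ≡ 1 (mod 9), so the conjunction on the right does not hold.

(⇐) This fails: n = 65 satisfies both congruences on the right (65 ≡ 2 mod 9 and 65 ≡ 1 mod 8) yet 65 ≡ 65 (mod 72), not 46.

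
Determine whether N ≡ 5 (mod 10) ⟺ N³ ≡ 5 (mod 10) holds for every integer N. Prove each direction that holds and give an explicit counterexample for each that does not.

[⇒] Suppose N ≡ 5 (mod 10). Write N = 10j + 5. Then (10j + 5)³ = 1000j³ + 1500j² + 750j + 125 = 10(100j³ + 150j² + 75j + 12) + 5, so N³ ≡ 5 (mod 10).

[⇐] For the converse, argue contrapositively. If N ≢ 5 (mod 10), then N is congruent to one of 0, 1, 2, 3, 4, 6, 7, 8, 9 modulo 10, and these give N³ ≡ 0, 1, 8, 7, 4, 6, 3, 2, 9 respectively — never 5.

Both directions hold.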